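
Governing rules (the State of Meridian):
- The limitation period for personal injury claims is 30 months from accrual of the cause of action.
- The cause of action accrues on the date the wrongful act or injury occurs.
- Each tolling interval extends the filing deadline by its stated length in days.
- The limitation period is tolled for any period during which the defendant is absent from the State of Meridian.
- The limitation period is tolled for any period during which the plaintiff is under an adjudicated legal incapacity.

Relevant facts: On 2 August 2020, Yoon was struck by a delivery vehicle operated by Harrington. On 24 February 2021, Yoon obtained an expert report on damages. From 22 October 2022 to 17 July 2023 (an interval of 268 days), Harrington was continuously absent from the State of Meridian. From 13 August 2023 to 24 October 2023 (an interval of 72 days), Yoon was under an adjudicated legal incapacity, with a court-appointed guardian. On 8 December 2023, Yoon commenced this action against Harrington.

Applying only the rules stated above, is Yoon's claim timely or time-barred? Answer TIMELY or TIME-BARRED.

TIMELY

The claim accrued on 2 August 2020, when the wrongful act occurred.
The untolled deadline — 30 months after 2 August 2020 — is 2 February 2023.
The period was tolled for 268 days by the defendant's absence from the jurisdiction (22 October 2022 to 17 July 2023), pushing the deadline to 28 October 2023.
The period was tolled for 72 days by the plaintiff's legal incapacity (13 August 2023 to 24 October 2023), pushing the deadline to 8 January 2024.
Nothing else in the chronology tolls or restarts the period.
Filing on 8 December 2023 beat the 8 January 2024 deadline — the action is timely.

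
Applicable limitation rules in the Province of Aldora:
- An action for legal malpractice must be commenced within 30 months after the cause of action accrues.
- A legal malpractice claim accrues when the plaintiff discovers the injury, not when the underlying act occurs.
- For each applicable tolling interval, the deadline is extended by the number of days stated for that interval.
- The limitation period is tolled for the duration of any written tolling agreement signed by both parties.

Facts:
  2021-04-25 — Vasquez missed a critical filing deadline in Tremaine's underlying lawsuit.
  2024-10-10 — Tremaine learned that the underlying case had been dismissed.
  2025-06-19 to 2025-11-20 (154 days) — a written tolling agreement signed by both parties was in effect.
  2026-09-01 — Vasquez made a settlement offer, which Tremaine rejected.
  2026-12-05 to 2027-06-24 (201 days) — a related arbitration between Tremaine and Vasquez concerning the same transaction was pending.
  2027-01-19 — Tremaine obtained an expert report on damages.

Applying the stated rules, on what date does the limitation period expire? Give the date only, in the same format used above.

2027-09-11

The claim did not accrue until Tremaine discovered the injury on 2024-10-10; the 2021-04-25 act date does not start the clock under the stated rule.
The untolled deadline — 30 months after 2024-10-10 — is 2027-04-10.
The period was tolled for 154 days by the written tolling agreement (2025-06-19 to 2025-11-20), pushing the deadline to 2027-09-11.
The pending related arbitration from 2026-12-05 to 2027-06-24 does not toll the period, because no stated rule makes a pending arbitration a tolling event.
None of the other events listed affects the running of the period under the stated rules.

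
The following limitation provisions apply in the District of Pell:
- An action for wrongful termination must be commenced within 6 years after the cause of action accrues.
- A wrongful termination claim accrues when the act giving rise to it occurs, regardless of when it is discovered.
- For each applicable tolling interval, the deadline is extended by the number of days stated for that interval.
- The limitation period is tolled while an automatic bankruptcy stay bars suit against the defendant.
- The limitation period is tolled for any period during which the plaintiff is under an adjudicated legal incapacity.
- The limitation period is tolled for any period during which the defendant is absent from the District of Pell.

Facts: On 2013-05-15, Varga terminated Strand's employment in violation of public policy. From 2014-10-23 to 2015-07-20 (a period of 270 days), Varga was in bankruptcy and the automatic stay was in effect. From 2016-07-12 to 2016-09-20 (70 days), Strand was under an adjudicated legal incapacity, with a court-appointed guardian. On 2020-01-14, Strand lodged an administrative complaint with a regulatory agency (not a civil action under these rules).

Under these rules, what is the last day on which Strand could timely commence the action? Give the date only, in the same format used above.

2020-04-19

The claim accrued on 2013-05-15, when the wrongful act occurred.
Adding the 6 years base period to 2013-05-15 gives a deadline of 2019-05-15, before any tolling.
The automatic bankruptcy stay from 2014-10-23 to 2015-07-20 tolled the period for 270 days, extending the deadline to 2020-02-09.
The plaintiff's legal incapacity from 2016-07-12 to 2016-09-20 tolled the period for 70 days, extending the deadline to 2020-04-19.
None of the other events listed affects the running of the period under the stated rules.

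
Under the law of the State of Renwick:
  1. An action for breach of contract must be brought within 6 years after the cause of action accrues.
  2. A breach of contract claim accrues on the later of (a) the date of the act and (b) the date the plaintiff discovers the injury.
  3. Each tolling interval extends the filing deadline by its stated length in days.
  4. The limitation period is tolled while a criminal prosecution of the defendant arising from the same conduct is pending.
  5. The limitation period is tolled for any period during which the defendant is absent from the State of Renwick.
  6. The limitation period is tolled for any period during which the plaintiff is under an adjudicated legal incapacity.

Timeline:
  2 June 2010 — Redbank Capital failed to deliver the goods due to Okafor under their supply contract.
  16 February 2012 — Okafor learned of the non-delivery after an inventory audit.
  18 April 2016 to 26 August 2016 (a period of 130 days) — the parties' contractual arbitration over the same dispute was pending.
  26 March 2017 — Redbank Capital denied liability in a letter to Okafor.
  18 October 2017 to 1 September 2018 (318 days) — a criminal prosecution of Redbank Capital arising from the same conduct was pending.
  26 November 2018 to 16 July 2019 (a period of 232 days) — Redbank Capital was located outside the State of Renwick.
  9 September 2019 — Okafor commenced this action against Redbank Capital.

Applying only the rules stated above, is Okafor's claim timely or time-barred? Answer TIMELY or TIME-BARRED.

TIME-BARRED

Taking the later of the act (2 June 2010) and discovery (16 February 2012), the claim accrued on 16 February 2012.
6 years from 16 February 2012 is 16 February 2018.
The pending criminal prosecution from 18 October 2017 to 1 September 2018 tolled the period for 318 days, extending the deadline to 31 December 2018.
The period was tolled for 232 days by the defendant's absence from the jurisdiction (26 November 2018 to 16 July 2019), pushing the deadline to 20 August 2019.
Although a pending arbitration ran from 18 April 2016 to 26 August 2016, the stated rules do not make that a tolling event, so it is disregarded.
None of the other events listed affects the running of the period under the stated rules.
Filing on 9 September 2019 missed the 20 August 2019 deadline — the action is time-barred.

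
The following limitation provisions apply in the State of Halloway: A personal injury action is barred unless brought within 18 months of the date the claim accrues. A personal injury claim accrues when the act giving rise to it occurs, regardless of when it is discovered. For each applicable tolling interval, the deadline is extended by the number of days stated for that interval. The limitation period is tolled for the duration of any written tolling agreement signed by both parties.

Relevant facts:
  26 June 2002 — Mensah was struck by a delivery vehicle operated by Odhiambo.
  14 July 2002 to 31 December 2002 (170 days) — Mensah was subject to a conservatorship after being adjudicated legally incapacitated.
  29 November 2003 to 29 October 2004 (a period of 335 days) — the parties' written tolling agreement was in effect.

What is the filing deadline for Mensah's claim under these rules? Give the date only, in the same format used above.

25 November 2004

The claim accrued on 26 June 2002, the date of the act.
Adding the 18 months base period to 26 June 2002 gives a deadline of 26 December 2003, before any tolling.
Because the written tolling agreement ran from 29 November 2003 to 29 October 2004, the deadline is extended by 335 days to 25 November 2004.
Although the plaintiff's incapacity ran from 14 July 2002 to 31 December 2002, the stated rules do not make that a tolling event, so it is disregarded.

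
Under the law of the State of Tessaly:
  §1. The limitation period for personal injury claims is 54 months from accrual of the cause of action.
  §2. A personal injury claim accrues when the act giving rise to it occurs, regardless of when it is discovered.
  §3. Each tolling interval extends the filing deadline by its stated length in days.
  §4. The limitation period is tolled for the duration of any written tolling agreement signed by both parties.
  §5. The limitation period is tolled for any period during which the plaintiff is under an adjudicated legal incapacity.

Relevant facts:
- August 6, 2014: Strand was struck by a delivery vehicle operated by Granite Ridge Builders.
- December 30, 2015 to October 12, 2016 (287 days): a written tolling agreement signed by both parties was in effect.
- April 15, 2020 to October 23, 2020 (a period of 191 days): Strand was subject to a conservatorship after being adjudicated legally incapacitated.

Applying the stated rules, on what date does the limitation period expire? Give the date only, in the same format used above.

The cause of action accrued on August 6, 2014, the date of the act.
The untolled deadline — 54 months after August 6, 2014 — is February 6, 2019.
The period was tolled for 287 days by the written tolling agreement (December 30, 2015 to October 12, 2016), pushing the deadline to November 20, 2019.
By the time the plaintiff's legal incapacity began on April 15, 2020, the limitation period had already expired on November 20, 2019; that interval cannot revive it.

November 20, 2019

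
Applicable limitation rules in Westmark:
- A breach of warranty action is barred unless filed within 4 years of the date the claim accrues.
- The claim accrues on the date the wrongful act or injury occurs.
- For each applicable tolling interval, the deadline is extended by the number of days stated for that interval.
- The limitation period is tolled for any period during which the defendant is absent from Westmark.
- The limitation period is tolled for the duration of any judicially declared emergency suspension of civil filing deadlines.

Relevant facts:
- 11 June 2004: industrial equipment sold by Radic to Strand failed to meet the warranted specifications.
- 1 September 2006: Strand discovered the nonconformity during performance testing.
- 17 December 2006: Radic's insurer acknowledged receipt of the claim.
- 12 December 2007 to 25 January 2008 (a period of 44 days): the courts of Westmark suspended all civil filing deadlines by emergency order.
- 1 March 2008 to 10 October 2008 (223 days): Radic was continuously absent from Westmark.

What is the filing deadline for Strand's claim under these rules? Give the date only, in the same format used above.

Accrual is governed by the date of the act, so the period began to run on 11 June 2004; the later discovery on 1 September 2006 is irrelevant under the stated rule.
Adding the 4 years base period to 11 June 2004 gives a deadline of 11 June 2008, before any tolling.
Because the emergency suspension of filing deadlines ran from 12 December 2007 to 25 January 2008, the deadline is extended by 44 days to 25 July 2008.
The period was tolled for 223 days by the defendant's absence from the jurisdiction (1 March 2008 to 10 October 2008), pushing the deadline to 5 March 2009.
The other events in the timeline have no effect on the limitation period under the stated rules.

5 March 2009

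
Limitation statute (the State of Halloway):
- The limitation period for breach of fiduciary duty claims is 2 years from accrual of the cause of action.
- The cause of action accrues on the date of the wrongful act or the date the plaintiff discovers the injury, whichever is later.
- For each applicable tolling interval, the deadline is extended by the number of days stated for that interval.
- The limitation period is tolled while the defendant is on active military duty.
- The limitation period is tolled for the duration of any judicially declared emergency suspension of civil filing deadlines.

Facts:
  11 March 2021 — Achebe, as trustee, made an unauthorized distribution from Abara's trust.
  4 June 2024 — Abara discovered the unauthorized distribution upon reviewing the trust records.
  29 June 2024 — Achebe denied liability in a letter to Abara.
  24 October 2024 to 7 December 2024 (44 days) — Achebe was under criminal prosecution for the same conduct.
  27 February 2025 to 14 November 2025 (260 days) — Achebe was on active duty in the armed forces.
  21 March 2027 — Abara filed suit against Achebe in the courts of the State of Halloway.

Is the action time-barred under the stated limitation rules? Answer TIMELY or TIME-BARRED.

The claim accrued on 4 June 2024 — the later of the 11 March 2021 act and the 4 June 2024 discovery.
The untolled deadline — 2 years after 4 June 2024 — is 4 June 2026.
The defendant's active military service from 27 February 2025 to 14 November 2025 tolled the period for 260 days, extending the deadline to 19 February 2027.
The pending criminal prosecution from 24 October 2024 to 7 December 2024 does not toll the period, because no stated rule makes a criminal prosecution a tolling event.
Nothing else in the chronology tolls or restarts the period.
The 21 March 2027 filing falls after the 19 February 2027 deadline; the claim is time-barred.

TIME-BARRED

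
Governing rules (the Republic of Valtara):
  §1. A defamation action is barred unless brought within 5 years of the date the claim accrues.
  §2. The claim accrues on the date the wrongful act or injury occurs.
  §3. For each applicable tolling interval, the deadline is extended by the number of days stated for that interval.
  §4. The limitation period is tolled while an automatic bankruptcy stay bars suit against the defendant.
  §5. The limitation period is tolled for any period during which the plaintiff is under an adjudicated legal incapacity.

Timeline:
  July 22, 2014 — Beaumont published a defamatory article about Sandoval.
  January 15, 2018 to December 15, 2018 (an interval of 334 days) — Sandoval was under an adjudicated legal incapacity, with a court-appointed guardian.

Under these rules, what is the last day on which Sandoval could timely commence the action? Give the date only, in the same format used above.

The claim accrued on July 22, 2014, the date of the act.
5 years from July 22, 2014 is July 22, 2019.
The period was tolled for 334 days by the plaintiff's legal incapacity (January 15, 2018 to December 15, 2018), pushing the deadline to June 20, 2020.

June 20, 2020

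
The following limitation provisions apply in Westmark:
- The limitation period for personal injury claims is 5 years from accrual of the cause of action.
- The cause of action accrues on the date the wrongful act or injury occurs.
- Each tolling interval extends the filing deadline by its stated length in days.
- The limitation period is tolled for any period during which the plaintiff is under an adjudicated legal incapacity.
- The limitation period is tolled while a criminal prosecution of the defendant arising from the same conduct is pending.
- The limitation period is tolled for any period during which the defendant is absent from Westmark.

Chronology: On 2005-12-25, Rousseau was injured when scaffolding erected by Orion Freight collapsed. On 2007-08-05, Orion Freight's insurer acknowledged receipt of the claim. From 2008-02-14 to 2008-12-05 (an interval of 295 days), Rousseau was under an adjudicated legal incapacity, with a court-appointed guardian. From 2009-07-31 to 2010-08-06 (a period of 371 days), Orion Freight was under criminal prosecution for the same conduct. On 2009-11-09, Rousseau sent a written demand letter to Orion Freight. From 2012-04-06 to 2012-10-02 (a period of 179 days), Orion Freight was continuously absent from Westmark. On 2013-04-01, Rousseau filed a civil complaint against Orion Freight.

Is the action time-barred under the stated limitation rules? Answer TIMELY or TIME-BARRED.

TIMELY

The cause of action accrued on 2005-12-25, the date of the act.
5 years from 2005-12-25 is 2010-12-25.
The period was tolled for 295 days by the plaintiff's legal incapacity (2008-02-14 to 2008-12-05), pushing the deadline to 2011-10-16.
The pending criminal prosecution from 2009-07-31 to 2010-08-06 tolled the period for 371 days, extending the deadline to 2012-10-21.
The defendant's absence from the jurisdiction from 2012-04-06 to 2012-10-02 tolled the period for 179 days, extending the deadline to 2013-04-18.
Nothing else in the chronology tolls or restarts the period.
The 2013-04-01 filing precedes the 2013-04-18 deadline; the claim is timely.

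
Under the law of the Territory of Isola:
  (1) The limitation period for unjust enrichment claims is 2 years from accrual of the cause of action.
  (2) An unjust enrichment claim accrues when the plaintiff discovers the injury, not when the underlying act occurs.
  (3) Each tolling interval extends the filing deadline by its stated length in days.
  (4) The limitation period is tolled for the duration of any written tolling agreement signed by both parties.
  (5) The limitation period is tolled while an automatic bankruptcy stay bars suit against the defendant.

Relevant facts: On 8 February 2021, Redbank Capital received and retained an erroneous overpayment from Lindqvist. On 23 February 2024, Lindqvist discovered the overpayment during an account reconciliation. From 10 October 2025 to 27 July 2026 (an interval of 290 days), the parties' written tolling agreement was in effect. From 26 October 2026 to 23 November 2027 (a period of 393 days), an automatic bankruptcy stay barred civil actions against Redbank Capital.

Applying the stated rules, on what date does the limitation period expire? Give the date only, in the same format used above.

The claim did not accrue until Lindqvist discovered the injury on 23 February 2024; the 8 February 2021 act date does not start the clock under the stated rule.
The untolled deadline — 2 years after 23 February 2024 — is 23 February 2026.
The written tolling agreement from 10 October 2025 to 27 July 2026 tolled the period for 290 days, extending the deadline to 10 December 2026.
The period was tolled for 393 days by the automatic bankruptcy stay (26 October 2026 to 23 November 2027), pushing the deadline to 7 January 2028.

7 January 2028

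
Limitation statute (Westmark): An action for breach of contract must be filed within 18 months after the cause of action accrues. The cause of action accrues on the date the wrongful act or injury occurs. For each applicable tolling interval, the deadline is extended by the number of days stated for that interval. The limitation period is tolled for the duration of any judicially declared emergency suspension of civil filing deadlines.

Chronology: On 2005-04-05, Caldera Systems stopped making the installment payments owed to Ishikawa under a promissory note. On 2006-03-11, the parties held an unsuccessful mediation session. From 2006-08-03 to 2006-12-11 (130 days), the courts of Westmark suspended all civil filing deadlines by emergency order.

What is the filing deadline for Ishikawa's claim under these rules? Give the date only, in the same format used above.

The claim accrued on 2005-04-05, when the wrongful act occurred.
Adding the 18 months base period to 2005-04-05 gives a deadline of 2006-10-05, before any tolling.
The emergency suspension of filing deadlines from 2006-08-03 to 2006-12-11 tolled the period for 130 days, extending the deadline to 2007-02-12.
None of the other events listed affects the running of the period under the stated rules.

2007-02-12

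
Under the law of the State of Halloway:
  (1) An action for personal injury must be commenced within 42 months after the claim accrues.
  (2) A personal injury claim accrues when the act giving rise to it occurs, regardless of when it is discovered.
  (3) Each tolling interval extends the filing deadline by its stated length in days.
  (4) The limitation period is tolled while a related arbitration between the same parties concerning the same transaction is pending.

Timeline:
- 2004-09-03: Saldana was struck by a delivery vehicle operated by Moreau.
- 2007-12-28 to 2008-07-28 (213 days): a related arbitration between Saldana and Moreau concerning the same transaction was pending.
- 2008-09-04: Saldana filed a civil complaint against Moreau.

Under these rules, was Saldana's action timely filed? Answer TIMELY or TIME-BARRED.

TIMELY

The limitation period began to run on 2004-09-03.
42 months from 2004-09-03 is 2008-03-03.
The pending related arbitration from 2007-12-28 to 2008-07-28 tolled the period for 213 days, extending the deadline to 2008-10-02.
The 2008-09-04 filing precedes the 2008-10-02 deadline; the claim is timely.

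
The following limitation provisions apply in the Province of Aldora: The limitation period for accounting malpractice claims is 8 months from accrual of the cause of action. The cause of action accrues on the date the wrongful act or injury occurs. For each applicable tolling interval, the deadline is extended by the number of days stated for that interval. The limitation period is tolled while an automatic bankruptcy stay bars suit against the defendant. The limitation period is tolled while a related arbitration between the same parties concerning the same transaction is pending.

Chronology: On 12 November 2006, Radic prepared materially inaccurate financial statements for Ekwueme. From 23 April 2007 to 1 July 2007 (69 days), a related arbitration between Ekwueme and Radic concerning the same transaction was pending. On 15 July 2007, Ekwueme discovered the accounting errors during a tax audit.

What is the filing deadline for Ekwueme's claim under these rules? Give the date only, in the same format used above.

19 September 2007

The claim accrued on 12 November 2006, when the wrongful act occurred; under the stated occurrence rule the 15 July 2007 discovery does not delay accrual.
The untolled deadline — 8 months after 12 November 2006 — is 12 July 2007.
The period was tolled for 69 days by the pending related arbitration (23 April 2007 to 1 July 2007), pushing the deadline to 19 September 2007.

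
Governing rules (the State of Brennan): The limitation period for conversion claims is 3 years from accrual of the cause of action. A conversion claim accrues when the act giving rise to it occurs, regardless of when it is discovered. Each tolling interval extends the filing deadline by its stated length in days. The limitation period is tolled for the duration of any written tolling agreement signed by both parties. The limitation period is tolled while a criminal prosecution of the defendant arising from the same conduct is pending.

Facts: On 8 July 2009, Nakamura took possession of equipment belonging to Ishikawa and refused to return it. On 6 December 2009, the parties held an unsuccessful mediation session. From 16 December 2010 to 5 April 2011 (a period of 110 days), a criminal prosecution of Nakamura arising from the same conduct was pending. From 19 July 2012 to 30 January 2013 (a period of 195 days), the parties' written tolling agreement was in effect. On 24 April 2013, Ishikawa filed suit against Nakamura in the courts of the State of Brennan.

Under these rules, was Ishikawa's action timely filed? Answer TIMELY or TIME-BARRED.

The limitation period began to run on 8 July 2009.
3 years from 8 July 2009 is 8 July 2012.
The period was tolled for 110 days by the pending criminal prosecution (16 December 2010 to 5 April 2011), pushing the deadline to 26 October 2012.
The written tolling agreement from 19 July 2012 to 30 January 2013 tolled the period for 195 days, extending the deadline to 9 May 2013.
None of the other events listed affects the running of the period under the stated rules.
Ishikawa filed on 24 April 2013, before the 9 May 2013 deadline, so the action is timely.

TIMELY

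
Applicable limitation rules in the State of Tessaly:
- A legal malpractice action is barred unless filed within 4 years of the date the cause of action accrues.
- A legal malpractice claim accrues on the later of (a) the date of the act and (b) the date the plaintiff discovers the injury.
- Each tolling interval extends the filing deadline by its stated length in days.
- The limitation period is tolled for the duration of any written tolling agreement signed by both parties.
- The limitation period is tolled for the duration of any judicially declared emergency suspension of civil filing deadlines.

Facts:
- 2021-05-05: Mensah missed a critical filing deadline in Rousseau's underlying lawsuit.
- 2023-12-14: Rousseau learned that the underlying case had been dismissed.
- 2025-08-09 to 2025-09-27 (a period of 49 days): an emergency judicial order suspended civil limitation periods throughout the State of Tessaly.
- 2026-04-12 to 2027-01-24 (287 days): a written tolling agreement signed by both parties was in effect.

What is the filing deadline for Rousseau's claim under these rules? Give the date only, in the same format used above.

2028-11-14

Taking the later of the act (2021-05-05) and discovery (2023-12-14), the claim accrued on 2023-12-14.
The untolled deadline — 4 years after 2023-12-14 — is 2027-12-14.
The period was tolled for 49 days by the emergency suspension of filing deadlines (2025-08-09 to 2025-09-27), pushing the deadline to 2028-02-01.
The period was tolled for 287 days by the written tolling agreement (2026-04-12 to 2027-01-24), pushing the deadline to 2028-11-14.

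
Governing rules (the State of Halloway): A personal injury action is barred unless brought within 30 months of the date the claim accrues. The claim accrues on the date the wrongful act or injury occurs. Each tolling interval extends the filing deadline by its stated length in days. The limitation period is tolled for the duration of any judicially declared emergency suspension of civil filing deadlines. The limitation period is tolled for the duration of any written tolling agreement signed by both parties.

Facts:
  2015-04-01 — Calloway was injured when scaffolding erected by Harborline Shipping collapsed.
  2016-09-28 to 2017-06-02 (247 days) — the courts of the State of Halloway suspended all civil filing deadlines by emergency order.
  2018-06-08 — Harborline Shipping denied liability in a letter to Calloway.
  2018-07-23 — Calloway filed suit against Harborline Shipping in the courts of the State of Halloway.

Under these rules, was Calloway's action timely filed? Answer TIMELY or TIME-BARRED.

TIME-BARRED

The limitation period began to run on 2015-04-01.
Adding the 30 months base period to 2015-04-01 gives a deadline of 2017-10-01, before any tolling.
Because the emergency suspension of filing deadlines ran from 2016-09-28 to 2017-06-02, the deadline is extended by 247 days to 2018-06-05.
Nothing else in the chronology tolls or restarts the period.
Calloway filed on 2018-07-23, after the 2018-06-05 deadline, so the action is time-barred.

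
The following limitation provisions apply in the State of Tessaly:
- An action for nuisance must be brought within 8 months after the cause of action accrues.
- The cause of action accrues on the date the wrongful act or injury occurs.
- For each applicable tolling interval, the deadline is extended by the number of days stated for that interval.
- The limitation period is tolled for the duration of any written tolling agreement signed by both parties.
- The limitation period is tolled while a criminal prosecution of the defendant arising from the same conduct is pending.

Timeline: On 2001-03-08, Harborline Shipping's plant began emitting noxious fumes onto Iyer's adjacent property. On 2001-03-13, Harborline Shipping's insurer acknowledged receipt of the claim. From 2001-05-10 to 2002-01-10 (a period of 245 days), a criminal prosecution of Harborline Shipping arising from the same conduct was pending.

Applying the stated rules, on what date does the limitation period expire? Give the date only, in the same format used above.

2002-07-11

The cause of action accrued on 2001-03-08, the date of the act.
Adding the 8 months base period to 2001-03-08 gives a deadline of 2001-11-08, before any tolling.
Because the pending criminal prosecution ran from 2001-05-10 to 2002-01-10, the deadline is extended by 245 days to 2002-07-11.
Nothing else in the chronology tolls or restarts the period.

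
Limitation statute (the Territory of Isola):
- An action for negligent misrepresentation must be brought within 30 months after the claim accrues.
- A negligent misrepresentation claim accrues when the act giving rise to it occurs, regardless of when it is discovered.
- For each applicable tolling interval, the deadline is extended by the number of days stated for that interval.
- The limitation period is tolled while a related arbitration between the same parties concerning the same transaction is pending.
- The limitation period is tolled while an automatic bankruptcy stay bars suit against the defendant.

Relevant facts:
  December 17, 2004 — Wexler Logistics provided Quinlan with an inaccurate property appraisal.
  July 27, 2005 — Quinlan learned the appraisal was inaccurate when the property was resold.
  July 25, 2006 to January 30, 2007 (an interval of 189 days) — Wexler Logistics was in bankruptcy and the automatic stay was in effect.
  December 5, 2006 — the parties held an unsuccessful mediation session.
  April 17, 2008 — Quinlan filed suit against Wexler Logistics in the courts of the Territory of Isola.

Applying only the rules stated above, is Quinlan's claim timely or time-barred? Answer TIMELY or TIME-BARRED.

Because the rule ties accrual to occurrence, the claim accrued on December 17, 2004, not on the July 27, 2005 discovery date.
30 months from December 17, 2004 is June 17, 2007.
The period was tolled for 189 days by the automatic bankruptcy stay (July 25, 2006 to January 30, 2007), pushing the deadline to December 23, 2007.
Nothing else in the chronology tolls or restarts the period.
The April 17, 2008 filing falls after the December 23, 2007 deadline; the claim is time-barred.

TIME-BARRED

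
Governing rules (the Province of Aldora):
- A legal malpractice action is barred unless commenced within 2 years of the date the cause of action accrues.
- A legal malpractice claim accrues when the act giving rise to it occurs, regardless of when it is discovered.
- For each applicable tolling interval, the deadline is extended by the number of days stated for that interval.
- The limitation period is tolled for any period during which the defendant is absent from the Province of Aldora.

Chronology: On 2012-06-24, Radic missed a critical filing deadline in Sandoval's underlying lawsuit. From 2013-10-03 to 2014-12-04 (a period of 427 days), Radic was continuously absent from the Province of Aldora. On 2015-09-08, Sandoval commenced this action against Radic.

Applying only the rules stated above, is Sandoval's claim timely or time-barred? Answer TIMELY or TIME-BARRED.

The cause of action accrued on 2012-06-24, the date of the act.
Adding the 2 years base period to 2012-06-24 gives a deadline of 2014-06-24, before any tolling.
Because the defendant's absence from the jurisdiction ran from 2013-10-03 to 2014-12-04, the deadline is extended by 427 days to 2015-08-25.
The 2015-09-08 filing falls after the 2015-08-25 deadline; the claim is time-barred.

TIME-BARRED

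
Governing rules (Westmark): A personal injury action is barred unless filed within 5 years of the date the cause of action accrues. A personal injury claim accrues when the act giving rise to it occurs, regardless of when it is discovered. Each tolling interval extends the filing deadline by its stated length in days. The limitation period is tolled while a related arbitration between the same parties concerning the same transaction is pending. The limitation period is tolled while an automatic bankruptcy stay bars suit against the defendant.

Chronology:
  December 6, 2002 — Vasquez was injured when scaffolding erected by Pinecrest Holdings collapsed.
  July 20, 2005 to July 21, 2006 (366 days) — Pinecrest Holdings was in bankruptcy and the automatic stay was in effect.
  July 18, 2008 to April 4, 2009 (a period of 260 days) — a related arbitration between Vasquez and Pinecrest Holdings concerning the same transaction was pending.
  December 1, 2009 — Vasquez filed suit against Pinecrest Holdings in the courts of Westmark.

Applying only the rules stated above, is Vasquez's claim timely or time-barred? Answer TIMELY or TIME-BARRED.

The cause of action accrued on December 6, 2002, the date of the act.
Adding the 5 years base period to December 6, 2002 gives a deadline of December 6, 2007, before any tolling.
Because the automatic bankruptcy stay ran from July 20, 2005 to July 21, 2006, the deadline is extended by 366 days to December 6, 2008.
The pending related arbitration from July 18, 2008 to April 4, 2009 tolled the period for 260 days, extending the deadline to August 23, 2009.
Vasquez filed on December 1, 2009, after the August 23, 2009 deadline, so the action is time-barred.

TIME-BARRED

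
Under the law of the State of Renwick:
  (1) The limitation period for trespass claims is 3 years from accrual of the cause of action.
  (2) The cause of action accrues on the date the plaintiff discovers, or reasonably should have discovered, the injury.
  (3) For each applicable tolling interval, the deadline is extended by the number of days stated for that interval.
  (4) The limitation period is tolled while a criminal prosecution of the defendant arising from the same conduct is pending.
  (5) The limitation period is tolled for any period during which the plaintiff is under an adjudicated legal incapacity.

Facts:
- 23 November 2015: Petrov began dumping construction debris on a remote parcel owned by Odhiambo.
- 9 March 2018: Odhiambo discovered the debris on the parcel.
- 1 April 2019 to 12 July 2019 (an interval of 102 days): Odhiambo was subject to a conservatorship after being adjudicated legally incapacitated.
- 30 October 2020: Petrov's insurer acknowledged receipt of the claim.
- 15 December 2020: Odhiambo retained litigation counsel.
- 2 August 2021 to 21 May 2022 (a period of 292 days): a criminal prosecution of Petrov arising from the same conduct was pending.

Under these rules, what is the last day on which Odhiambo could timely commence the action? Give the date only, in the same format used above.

Accrual is tied to discovery, so the period began on 9 March 2018 rather than on 23 November 2015 when the act occurred.
Adding the 3 years base period to 9 March 2018 gives a deadline of 9 March 2021, before any tolling.
The period was tolled for 102 days by the plaintiff's legal incapacity (1 April 2019 to 12 July 2019), pushing the deadline to 19 June 2021.
The pending criminal prosecution from 2 August 2021 to 21 May 2022 began after the period had already run on 19 June 2021, so it has no tolling effect.
None of the other events listed affects the running of the period under the stated rules.

19 June 2021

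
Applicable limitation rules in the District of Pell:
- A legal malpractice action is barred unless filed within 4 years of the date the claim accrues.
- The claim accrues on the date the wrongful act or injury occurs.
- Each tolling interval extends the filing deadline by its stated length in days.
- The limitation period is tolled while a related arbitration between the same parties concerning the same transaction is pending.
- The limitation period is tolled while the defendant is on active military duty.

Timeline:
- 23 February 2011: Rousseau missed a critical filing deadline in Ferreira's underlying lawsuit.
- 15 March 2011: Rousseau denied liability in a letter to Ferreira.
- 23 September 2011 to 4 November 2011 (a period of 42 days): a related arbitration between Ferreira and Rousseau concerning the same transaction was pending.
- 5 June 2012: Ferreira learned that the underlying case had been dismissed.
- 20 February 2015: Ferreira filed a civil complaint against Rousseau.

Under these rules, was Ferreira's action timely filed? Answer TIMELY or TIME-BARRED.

Accrual is governed by the date of the act, so the period began to run on 23 February 2011; the later discovery on 5 June 2012 is irrelevant under the stated rule.
The untolled deadline — 4 years after 23 February 2011 — is 23 February 2015.
Because the pending related arbitration ran from 23 September 2011 to 4 November 2011, the deadline is extended by 42 days to 6 April 2015.
Nothing else in the chronology tolls or restarts the period.
Ferreira filed on 20 February 2015, before the 6 April 2015 deadline, so the action is timely.

TIMELY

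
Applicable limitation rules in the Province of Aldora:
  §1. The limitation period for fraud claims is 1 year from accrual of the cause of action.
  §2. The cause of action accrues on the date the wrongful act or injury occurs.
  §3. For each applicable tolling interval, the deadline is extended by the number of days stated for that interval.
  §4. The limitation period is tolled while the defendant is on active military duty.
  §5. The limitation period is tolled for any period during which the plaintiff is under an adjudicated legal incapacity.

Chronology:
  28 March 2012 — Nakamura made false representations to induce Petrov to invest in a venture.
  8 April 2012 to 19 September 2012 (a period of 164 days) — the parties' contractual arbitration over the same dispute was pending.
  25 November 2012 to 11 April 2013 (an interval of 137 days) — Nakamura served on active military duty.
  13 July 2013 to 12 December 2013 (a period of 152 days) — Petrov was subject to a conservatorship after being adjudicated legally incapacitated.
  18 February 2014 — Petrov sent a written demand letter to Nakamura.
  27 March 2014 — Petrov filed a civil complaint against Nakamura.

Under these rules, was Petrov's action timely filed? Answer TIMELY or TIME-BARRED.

TIME-BARRED

The cause of action accrued on 28 March 2012, the date of the act.
1 year from 28 March 2012 is 28 March 2013.
The defendant's active military service from 25 November 2012 to 11 April 2013 tolled the period for 137 days, extending the deadline to 12 August 2013.
The plaintiff's legal incapacity from 13 July 2013 to 12 December 2013 tolled the period for 152 days, extending the deadline to 11 January 2014.
No stated provision tolls the period for a pending arbitration, so the interval from 8 April 2012 to 19 September 2012 has no effect on the deadline.
None of the other events listed affects the running of the period under the stated rules.
Filing on 27 March 2014 missed the 11 January 2014 deadline — the action is time-barred.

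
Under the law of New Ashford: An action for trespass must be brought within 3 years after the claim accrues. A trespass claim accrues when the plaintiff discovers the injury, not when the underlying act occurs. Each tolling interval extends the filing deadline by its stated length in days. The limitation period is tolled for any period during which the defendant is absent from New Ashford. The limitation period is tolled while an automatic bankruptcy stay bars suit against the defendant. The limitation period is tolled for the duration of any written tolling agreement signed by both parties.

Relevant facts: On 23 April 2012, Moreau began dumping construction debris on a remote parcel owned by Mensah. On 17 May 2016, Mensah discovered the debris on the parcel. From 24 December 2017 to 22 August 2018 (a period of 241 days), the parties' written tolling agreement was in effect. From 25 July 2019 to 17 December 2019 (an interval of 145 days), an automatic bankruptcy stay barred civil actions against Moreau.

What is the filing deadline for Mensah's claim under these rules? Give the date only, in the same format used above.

Accrual is tied to discovery, so the period began on 17 May 2016 rather than on 23 April 2012 when the act occurred.
Adding the 3 years base period to 17 May 2016 gives a deadline of 17 May 2019, before any tolling.
The period was tolled for 241 days by the written tolling agreement (24 December 2017 to 22 August 2018), pushing the deadline to 13 January 2020.
The period was tolled for 145 days by the automatic bankruptcy stay (25 July 2019 to 17 December 2019), pushing the deadline to 6 June 2020.

6 June 2020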